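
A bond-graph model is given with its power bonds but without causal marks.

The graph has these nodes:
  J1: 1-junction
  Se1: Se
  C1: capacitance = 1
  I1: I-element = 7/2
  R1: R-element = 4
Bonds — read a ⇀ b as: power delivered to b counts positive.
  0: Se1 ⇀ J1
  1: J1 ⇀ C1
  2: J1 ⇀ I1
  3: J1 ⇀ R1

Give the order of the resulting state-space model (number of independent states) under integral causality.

#0 stroke→J1  (Se1 fixes effort; stroke away)
#1 stroke→J1  (C1 outputs effort q/C1)
#2 stroke→I1  (prefer integral on I1)
#3 stroke→J1  (1-jn J1 has f-setter on 2)

2  (C1, I1 all integral)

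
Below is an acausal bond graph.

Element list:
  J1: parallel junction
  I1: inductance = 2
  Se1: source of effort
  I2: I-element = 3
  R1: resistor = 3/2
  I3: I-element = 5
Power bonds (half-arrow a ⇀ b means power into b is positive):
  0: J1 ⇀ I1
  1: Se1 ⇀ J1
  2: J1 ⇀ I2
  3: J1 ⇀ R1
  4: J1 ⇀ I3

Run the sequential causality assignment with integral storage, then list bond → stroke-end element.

b0 |I1
b1 |J1
b2 |I2
b3 |R1
b4 |I3

b1 |J1  (source Se1 imposes e)
b0 |I1  (common-e at J1 fixed by 1)
b2 |I2  (0-jn J1 has e-setter on 1)
b3 |R1  (J1: bond 1 brought effort, rest push out)
b4 |I3  (common-e at J1 fixed by 1)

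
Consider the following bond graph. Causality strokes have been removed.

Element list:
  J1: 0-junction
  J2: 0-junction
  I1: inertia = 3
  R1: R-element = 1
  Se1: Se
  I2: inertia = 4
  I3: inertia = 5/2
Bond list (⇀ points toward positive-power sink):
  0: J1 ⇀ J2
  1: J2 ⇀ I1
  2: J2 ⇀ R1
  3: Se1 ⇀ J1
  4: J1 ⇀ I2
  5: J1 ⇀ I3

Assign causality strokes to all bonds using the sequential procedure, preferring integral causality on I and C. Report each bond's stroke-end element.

b0 |J2
b1 |I1
b2 |R1
b3 |J1
b4 |I2
b5 |I3

b3 stroke→J1  (Se1: effort source, stroke at far end)
b0 stroke→J2  (0-jn J1 has e-setter on 3)
b4 stroke→I2  (common-e at J1 fixed by 3)
b5 stroke→I3  (common-e at J1 fixed by 3)
b1 stroke→I1  (0-jn J2 has e-setter on 0)
b2 stroke→R1  (0-jn J2 has e-setter on 0)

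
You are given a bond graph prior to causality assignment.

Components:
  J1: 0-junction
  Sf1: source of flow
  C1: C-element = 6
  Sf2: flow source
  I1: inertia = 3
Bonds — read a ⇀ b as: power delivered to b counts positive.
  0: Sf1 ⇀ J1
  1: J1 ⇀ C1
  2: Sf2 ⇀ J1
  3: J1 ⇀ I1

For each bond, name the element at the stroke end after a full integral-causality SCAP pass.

#0 stroke at Sf1
#1 stroke at J1
#2 stroke at Sf2
#3 stroke at I1

b0 stroke at Sf1  (Sf1 (Sf) sets flow on bond)
b2 stroke at Sf2  (Sf2: flow source, stroke at near end)
b1 stroke at J1  (C1 integral (e out))
b3 stroke at I1  (J1: bond 1 brought effort, rest push out)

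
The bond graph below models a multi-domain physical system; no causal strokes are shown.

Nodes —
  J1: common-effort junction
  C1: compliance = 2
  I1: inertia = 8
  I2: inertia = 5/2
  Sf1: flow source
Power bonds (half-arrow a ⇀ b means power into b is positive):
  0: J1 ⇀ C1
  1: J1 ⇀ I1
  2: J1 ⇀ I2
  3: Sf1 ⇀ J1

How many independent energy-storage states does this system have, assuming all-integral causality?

3  (C1, I1, I2 all integral)

bond 3 stroke at Sf1  (Sf1 fixes flow; stroke at Sf1)
bond 0 stroke at J1  (C1 integral (e out))
bond 1 stroke at I1  (J1: bond 0 brought effort, rest push out)
bond 2 stroke at I2  (J1: bond 0 brought effort, rest push out)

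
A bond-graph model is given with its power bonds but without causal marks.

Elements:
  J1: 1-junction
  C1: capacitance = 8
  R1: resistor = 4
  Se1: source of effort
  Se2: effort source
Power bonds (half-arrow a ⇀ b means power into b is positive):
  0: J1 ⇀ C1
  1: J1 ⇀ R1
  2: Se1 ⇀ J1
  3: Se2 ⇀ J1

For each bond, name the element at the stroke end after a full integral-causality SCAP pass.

b0 |J1
b1 |R1
b2 |J1
b3 |J1

bond 2 stroke→J1  (Se1 (Se) sets effort on bond)
bond 3 stroke→J1  (Se2 (Se) sets effort on bond)
bond 0 stroke→J1  (C1 integral (e out))
bond 1 stroke→R1  (closing 1-jn rule on J1)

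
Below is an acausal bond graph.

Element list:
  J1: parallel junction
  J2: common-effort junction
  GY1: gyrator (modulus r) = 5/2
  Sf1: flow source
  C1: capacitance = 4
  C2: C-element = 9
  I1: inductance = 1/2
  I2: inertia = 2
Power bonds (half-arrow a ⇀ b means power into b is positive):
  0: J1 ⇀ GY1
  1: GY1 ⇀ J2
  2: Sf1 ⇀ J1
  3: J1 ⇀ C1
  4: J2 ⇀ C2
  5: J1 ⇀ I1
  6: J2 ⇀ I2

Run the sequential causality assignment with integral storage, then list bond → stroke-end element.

β2 |Sf1  (Sf1 (Sf) sets flow on bond)
β3 |J1  (prefer integral on C1)
β0 |GY1  (J1: bond 3 brought effort, rest push out)
β5 |I1  (common-e at J1 fixed by 3)
β1 |GY1  (through GY1, causality inverts; strokes same side of GY1)
β4 |J2  (prefer integral on C2)
β6 |I2  (J2: bond 4 brought effort, rest push out)

#0 →GY1
#1 →GY1
#2 →Sf1
#3 →J1
#4 →J2
#5 →I1
#6 →I2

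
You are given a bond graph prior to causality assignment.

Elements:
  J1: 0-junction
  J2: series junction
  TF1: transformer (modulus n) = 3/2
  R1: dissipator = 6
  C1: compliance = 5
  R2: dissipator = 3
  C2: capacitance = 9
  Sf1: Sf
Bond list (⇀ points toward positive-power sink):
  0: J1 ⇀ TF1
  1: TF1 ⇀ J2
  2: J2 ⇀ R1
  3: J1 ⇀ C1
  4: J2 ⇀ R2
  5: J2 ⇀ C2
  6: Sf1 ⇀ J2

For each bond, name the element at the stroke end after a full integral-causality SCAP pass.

bond 6 →Sf1  (Sf1 fixes flow; stroke at Sf1)
bond 1 →J2  (J2: bond 6 brought flow, rest push out)
bond 2 →J2  (common-f at J2 fixed by 6)
bond 4 →J2  (J2: bond 6 brought flow, rest push out)
bond 5 →J2  (common-f at J2 fixed by 6)
bond 0 →TF1  (TF1 one-in-one-out from 1)
bond 3 →J1  (only one effort-in slot at J1)

b0 stroke at TF1
b1 stroke at J2
b2 stroke at J2
b3 stroke at J1
b4 stroke at J2
b5 stroke at J2
b6 stroke at Sf1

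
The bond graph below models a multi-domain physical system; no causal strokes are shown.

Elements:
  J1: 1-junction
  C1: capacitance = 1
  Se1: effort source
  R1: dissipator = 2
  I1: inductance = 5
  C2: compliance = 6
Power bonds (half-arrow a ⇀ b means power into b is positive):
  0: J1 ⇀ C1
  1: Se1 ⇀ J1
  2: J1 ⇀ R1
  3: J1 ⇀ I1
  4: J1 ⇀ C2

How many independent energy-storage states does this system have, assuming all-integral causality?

3  (C1, C2, I1 all integral)

#1 →J1  (Se1: effort source, stroke at far end)
#0 →J1  (C1 outputs effort q/C1)
#3 →I1  (I1 integral (f out))
#2 →J1  (J1: bond 3 brought flow, rest push out)
#4 →J1  (common-f at J1 fixed by 3)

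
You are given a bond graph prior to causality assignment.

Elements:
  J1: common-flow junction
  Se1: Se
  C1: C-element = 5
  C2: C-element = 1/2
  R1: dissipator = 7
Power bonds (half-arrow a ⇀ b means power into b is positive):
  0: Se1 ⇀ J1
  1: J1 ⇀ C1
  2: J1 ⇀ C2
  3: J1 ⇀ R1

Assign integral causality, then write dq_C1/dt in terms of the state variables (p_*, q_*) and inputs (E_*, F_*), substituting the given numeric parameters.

#0 |J1  (Se1 (Se) sets effort on bond)
#1 |J1  (C1 integral (e out))
#2 |J1  (C2 outputs effort q/C2)
#3 |R1  (J1: last free bond brings flow in)

dq_C1/dt = E_Se1/7 - q_C1/35 - 2*q_C2/7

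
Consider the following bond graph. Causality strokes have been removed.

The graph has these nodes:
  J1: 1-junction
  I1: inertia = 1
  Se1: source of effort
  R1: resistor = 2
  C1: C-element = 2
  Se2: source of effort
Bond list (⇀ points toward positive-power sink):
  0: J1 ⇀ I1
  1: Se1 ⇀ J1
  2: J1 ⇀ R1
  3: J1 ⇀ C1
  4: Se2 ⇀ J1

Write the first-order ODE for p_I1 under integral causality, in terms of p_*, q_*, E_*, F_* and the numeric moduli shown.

#1 stroke→J1  (Se1 fixes effort; stroke away)
#4 stroke→J1  (Se2: effort source, stroke at far end)
#0 stroke→I1  (I1 outputs flow p/I1)
#2 stroke→J1  (1-jn J1 has f-setter on 0)
#3 stroke→J1  (J1 flow already set via bond 0)

dp_I1/dt = E_Se1 + E_Se2 - 2*p_I1 - q_C1/2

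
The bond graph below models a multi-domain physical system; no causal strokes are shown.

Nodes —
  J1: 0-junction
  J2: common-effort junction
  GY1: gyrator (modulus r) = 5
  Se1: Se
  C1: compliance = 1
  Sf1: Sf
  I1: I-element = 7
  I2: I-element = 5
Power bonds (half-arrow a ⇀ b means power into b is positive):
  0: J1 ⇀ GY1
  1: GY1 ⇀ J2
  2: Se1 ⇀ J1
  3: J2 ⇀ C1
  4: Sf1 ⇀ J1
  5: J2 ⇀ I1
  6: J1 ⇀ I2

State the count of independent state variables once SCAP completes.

3  (C1, I1, I2 all integral)

b2 |J1  (Se1 fixes effort; stroke away)
b4 |Sf1  (Sf1 (Sf) sets flow on bond)
b0 |GY1  (J1: bond 2 brought effort, rest push out)
b6 |I2  (common-e at J1 fixed by 2)
b1 |GY1  (GY1: gyrator matches bond 0)
b3 |J2  (C1 integral (e out))
b5 |I1  (0-jn J2 has e-setter on 3)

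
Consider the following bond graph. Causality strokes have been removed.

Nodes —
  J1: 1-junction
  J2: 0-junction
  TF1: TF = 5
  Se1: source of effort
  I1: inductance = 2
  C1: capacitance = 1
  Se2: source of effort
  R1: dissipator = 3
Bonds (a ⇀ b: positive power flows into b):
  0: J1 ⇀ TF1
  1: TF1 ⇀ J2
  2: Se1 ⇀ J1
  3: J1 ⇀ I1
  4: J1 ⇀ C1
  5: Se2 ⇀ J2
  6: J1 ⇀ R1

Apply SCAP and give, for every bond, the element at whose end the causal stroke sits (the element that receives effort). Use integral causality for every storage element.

bond 0 stroke at J1
bond 1 stroke at TF1
bond 2 stroke at J1
bond 3 stroke at I1
bond 4 stroke at J1
bond 5 stroke at J2
bond 6 stroke at J1

#2 →J1  (Se1 fixes effort; stroke away)
#5 →J2  (source Se2 imposes e)
#1 →TF1  (common-e at J2 fixed by 5)
#0 →J1  (through TF1, causality passes straight; one stroke at TF1)
#3 →I1  (I1 integral (f out))
#4 →J1  (J1: bond 3 brought flow, rest push out)
#6 →J1  (common-f at J1 fixed by 3)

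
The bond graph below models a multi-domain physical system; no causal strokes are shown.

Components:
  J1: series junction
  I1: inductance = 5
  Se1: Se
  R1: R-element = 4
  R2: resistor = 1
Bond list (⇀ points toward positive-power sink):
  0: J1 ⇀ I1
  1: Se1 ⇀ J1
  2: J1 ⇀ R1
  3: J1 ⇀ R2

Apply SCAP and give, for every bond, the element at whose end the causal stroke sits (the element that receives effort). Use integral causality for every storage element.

β1 →J1  (Se1: effort source, stroke at far end)
β0 →I1  (I1 integral (f out))
β2 →J1  (1-jn J1 has f-setter on 0)
β3 →J1  (1-jn J1 has f-setter on 0)

bond 0 |I1
bond 1 |J1
bond 2 |J1
bond 3 |J1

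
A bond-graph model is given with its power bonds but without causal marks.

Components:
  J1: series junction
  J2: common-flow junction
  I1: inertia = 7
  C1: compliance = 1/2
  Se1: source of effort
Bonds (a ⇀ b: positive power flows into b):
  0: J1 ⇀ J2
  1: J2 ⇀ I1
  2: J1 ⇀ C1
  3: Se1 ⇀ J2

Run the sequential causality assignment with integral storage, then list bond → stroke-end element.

β3 stroke at J2  (Se1: effort source, stroke at far end)
β1 stroke at I1  (prefer integral on I1)
β0 stroke at J2  (1-jn J2 has f-setter on 1)
β2 stroke at J1  (J1 flow already set via bond 0)

β0 →J2
β1 →I1
β2 →J1
β3 →J2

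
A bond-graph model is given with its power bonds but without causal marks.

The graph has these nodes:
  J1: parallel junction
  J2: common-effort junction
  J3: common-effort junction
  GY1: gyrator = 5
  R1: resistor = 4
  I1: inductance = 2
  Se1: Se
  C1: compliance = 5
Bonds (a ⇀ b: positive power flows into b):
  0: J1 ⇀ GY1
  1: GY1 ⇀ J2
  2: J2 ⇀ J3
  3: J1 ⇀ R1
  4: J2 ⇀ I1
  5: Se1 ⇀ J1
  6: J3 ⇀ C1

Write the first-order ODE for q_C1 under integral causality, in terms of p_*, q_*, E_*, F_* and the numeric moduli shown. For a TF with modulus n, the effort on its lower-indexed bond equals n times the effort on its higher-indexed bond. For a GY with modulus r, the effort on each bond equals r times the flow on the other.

dq_C1/dt = E_Se1/5 - p_I1/2

b5 stroke→J1  (Se1 fixes effort; stroke away)
b0 stroke→GY1  (J1 effort already set via bond 5)
b3 stroke→R1  (0-jn J1 has e-setter on 5)
b1 stroke→GY1  (GY1 both-in/both-out from 0)
b4 stroke→I1  (I1 integral (f out))
b2 stroke→J2  (only one effort-in slot at J2)
b6 stroke→J3  (only one effort-in slot at J3)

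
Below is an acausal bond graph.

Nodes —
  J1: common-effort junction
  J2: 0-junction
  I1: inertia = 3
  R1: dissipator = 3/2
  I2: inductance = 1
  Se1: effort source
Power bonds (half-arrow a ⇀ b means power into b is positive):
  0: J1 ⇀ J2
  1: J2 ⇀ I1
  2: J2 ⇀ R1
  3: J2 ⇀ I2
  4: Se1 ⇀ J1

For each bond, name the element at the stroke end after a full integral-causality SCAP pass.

bond 4 stroke at J1  (Se1: effort source, stroke at far end)
bond 0 stroke at J2  (common-e at J1 fixed by 4)
bond 1 stroke at I1  (J2: bond 0 brought effort, rest push out)
bond 2 stroke at R1  (J2: bond 0 brought effort, rest push out)
bond 3 stroke at I2  (J2: bond 0 brought effort, rest push out)

#0 stroke→J2
#1 stroke→I1
#2 stroke→R1
#3 stroke→I2
#4 stroke→J1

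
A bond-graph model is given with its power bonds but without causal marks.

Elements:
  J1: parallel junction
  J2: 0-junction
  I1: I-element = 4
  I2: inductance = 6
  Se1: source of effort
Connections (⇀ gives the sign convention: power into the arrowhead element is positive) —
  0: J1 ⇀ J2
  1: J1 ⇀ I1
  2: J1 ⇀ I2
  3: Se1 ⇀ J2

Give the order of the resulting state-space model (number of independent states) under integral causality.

2  (I1, I2 all integral)

b3 stroke at J2  (Se1 fixes effort; stroke away)
b0 stroke at J1  (common-e at J2 fixed by 3)
b1 stroke at I1  (J1: bond 0 brought effort, rest push out)
b2 stroke at I2  (0-jn J1 has e-setter on 0)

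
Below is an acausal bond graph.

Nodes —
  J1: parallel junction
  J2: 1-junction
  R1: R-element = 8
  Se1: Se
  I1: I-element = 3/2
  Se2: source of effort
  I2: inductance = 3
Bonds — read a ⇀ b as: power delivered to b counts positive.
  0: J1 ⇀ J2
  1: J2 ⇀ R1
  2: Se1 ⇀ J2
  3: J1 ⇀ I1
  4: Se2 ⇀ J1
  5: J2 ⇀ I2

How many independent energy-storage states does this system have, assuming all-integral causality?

2  (I1, I2 all integral)

β2 →J2  (source Se1 imposes e)
β4 →J1  (Se2 fixes effort; stroke away)
β0 →J2  (J1 effort already set via bond 4)
β3 →I1  (J1: bond 4 brought effort, rest push out)
β5 →I2  (I2: I, integral causality)
β1 →J2  (J2 flow already set via bond 5)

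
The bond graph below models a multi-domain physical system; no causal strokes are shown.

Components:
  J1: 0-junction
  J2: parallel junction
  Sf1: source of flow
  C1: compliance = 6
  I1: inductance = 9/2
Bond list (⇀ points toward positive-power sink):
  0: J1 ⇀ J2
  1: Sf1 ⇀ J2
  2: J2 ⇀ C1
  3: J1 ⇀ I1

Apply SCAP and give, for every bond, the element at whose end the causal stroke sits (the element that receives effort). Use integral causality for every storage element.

bond 0 →J1
bond 1 →Sf1
bond 2 →J2
bond 3 →I1

β1 stroke→Sf1  (Sf1 fixes flow; stroke at Sf1)
β2 stroke→J2  (prefer integral on C1)
β0 stroke→J1  (0-jn J2 has e-setter on 2)
β3 stroke→I1  (J1: bond 0 brought effort, rest push out)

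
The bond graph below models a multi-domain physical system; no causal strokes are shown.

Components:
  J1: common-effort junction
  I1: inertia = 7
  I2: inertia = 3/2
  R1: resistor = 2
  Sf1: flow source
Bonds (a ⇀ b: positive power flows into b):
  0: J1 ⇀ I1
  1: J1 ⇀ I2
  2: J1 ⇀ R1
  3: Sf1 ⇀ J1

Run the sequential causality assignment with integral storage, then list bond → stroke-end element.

bond 0 →I1
bond 1 →I2
bond 2 →J1
bond 3 →Sf1

b3 stroke at Sf1  (source Sf1 imposes f)
b0 stroke at I1  (I1 integral (f out))
b1 stroke at I2  (I2: I, integral causality)
b2 stroke at J1  (J1 needs exactly one e-in)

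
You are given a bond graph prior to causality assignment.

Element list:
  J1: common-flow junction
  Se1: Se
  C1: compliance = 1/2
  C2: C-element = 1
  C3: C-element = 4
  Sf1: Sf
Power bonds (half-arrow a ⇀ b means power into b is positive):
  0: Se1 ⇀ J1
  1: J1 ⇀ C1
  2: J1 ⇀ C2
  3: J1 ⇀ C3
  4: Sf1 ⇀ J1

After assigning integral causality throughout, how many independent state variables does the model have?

#0 |J1  (Se1 (Se) sets effort on bond)
#4 |Sf1  (Sf1: flow source, stroke at near end)
#1 |J1  (1-jn J1 has f-setter on 4)
#2 |J1  (common-f at J1 fixed by 4)
#3 |J1  (J1: bond 4 brought flow, rest push out)

3  (C1, C2, C3 all integral)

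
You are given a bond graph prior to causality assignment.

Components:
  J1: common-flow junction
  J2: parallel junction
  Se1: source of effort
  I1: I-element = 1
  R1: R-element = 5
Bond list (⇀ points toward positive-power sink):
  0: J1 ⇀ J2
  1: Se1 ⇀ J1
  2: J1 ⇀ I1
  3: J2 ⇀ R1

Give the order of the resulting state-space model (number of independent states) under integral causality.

bond 1 stroke at J1  (source Se1 imposes e)
bond 2 stroke at I1  (I1: I, integral causality)
bond 0 stroke at J1  (J1: bond 2 brought flow, rest push out)
bond 3 stroke at J2  (closing 0-jn rule on J2)

1  (I1 all integral)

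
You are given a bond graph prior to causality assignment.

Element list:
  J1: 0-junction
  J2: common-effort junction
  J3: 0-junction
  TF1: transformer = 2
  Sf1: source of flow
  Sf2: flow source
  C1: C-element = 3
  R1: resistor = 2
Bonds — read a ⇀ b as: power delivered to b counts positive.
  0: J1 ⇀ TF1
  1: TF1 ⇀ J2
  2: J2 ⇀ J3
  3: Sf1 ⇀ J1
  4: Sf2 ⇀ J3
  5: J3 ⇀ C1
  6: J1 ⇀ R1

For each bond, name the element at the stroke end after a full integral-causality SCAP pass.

#3 |Sf1  (Sf1 fixes flow; stroke at Sf1)
#4 |Sf2  (Sf2: flow source, stroke at near end)
#5 |J3  (C1: C, integral causality)
#2 |J2  (J3: bond 5 brought effort, rest push out)
#1 |TF1  (common-e at J2 fixed by 2)
#0 |J1  (TF TF1: opposite of bond 1)
#6 |R1  (common-e at J1 fixed by 0)

#0 stroke→J1
#1 stroke→TF1
#2 stroke→J2
#3 stroke→Sf1
#4 stroke→Sf2
#5 stroke→J3
#6 stroke→R1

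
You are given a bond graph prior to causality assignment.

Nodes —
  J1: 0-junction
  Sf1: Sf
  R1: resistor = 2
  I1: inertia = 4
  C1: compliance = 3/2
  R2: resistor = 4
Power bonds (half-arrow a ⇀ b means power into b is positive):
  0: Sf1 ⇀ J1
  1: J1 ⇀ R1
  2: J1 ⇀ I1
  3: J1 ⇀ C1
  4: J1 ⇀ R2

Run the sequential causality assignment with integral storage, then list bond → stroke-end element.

b0 →Sf1
b1 →R1
b2 →I1
b3 →J1
b4 →R2

β0 |Sf1  (Sf1 (Sf) sets flow on bond)
β2 |I1  (I1 integral (f out))
β3 |J1  (prefer integral on C1)
β1 |R1  (J1 effort already set via bond 3)
β4 |R2  (J1 effort already set via bond 3)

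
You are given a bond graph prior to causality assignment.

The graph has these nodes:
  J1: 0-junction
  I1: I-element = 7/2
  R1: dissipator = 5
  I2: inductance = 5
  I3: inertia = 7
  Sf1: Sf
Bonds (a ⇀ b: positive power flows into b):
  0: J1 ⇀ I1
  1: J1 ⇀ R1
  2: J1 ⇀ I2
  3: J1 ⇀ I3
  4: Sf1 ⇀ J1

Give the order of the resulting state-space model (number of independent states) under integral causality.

3  (I1, I2, I3 all integral)

bond 4 stroke at Sf1  (source Sf1 imposes f)
bond 0 stroke at I1  (prefer integral on I1)
bond 2 stroke at I2  (prefer integral on I2)
bond 3 stroke at I3  (I3 outputs flow p/I3)
bond 1 stroke at J1  (J1: last free bond brings effort in)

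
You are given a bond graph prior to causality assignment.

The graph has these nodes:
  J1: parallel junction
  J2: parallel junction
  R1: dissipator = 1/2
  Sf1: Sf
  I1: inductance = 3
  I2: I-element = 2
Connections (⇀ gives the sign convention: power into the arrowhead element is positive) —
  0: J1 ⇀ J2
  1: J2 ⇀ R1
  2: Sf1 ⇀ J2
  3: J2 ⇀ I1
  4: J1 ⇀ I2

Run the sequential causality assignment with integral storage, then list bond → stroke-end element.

β0 stroke→J1
β1 stroke→J2
β2 stroke→Sf1
β3 stroke→I1
β4 stroke→I2

#2 →Sf1  (Sf1 fixes flow; stroke at Sf1)
#3 →I1  (I1 integral (f out))
#4 →I2  (I2 outputs flow p/I2)
#0 →J1  (only one effort-in slot at J1)
#1 →J2  (J2 needs exactly one e-in)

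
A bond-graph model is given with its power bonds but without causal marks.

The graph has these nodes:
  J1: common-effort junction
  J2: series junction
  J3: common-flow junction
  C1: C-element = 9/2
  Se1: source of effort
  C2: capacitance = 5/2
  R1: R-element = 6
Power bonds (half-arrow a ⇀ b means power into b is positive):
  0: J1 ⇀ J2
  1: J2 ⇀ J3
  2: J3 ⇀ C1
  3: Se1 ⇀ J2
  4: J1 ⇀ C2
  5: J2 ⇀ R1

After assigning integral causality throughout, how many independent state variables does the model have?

2  (C1, C2 all integral)

bond 3 stroke at J2  (Se1: effort source, stroke at far end)
bond 2 stroke at J3  (C1 outputs effort q/C1)
bond 1 stroke at J2  (only one flow-in slot at J3)
bond 4 stroke at J1  (C2 outputs effort q/C2)
bond 0 stroke at J2  (J1 effort already set via bond 4)
bond 5 stroke at R1  (only one flow-in slot at J2)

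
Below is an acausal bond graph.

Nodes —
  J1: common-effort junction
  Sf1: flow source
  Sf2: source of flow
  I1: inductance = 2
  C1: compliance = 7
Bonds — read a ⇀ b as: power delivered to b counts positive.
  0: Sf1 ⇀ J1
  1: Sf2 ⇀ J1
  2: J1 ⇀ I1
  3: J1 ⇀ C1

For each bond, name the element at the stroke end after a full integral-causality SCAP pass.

b0 →Sf1  (source Sf1 imposes f)
b1 →Sf2  (Sf2 (Sf) sets flow on bond)
b2 →I1  (I1 outputs flow p/I1)
b3 →J1  (J1: last free bond brings effort in)

b0 stroke→Sf1
b1 stroke→Sf2
b2 stroke→I1
b3 stroke→J1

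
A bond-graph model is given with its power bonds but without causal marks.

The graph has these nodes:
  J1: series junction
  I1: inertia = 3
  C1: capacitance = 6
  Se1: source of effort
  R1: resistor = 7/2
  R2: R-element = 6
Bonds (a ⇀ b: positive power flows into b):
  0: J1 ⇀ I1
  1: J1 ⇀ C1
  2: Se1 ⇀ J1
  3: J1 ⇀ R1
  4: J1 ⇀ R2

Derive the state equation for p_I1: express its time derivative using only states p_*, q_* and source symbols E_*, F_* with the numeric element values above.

#2 →J1  (Se1 fixes effort; stroke away)
#0 →I1  (I1 outputs flow p/I1)
#1 →J1  (1-jn J1 has f-setter on 0)
#3 →J1  (J1 flow already set via bond 0)
#4 →J1  (1-jn J1 has f-setter on 0)

dp_I1/dt = E_Se1 - 19*p_I1/6 - q_C1/6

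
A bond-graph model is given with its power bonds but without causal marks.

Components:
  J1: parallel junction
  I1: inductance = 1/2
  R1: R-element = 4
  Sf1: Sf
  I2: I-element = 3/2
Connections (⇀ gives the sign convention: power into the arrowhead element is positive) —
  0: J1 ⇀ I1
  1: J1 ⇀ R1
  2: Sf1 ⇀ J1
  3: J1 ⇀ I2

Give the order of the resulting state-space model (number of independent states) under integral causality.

2  (I1, I2 all integral)

bond 2 stroke→Sf1  (source Sf1 imposes f)
bond 0 stroke→I1  (I1 outputs flow p/I1)
bond 3 stroke→I2  (I2: I, integral causality)
bond 1 stroke→J1  (J1: last free bond brings effort in)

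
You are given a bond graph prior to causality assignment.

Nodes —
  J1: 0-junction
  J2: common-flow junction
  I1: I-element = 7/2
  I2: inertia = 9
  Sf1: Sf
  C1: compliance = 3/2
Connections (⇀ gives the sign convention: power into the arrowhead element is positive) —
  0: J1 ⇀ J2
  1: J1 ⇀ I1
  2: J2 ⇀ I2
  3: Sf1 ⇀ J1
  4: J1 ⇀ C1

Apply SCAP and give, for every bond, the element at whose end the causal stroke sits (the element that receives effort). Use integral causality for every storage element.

#0 stroke at J2
#1 stroke at I1
#2 stroke at I2
#3 stroke at Sf1
#4 stroke at J1

b3 stroke→Sf1  (Sf1 fixes flow; stroke at Sf1)
b1 stroke→I1  (I1: I, integral causality)
b2 stroke→I2  (prefer integral on I2)
b0 stroke→J2  (common-f at J2 fixed by 2)
b4 stroke→J1  (J1: last free bond brings effort in)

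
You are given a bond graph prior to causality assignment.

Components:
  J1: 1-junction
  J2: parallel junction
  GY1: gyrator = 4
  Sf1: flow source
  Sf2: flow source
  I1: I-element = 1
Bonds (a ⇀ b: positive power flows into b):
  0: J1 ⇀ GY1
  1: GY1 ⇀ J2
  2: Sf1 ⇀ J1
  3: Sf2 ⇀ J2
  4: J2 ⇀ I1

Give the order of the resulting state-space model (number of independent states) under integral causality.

β2 stroke→Sf1  (Sf1 fixes flow; stroke at Sf1)
β3 stroke→Sf2  (Sf2 (Sf) sets flow on bond)
β0 stroke→J1  (J1: bond 2 brought flow, rest push out)
β1 stroke→J2  (GY GY1: same side as bond 0)
β4 stroke→I1  (J2 effort already set via bond 1)

1  (I1 all integral)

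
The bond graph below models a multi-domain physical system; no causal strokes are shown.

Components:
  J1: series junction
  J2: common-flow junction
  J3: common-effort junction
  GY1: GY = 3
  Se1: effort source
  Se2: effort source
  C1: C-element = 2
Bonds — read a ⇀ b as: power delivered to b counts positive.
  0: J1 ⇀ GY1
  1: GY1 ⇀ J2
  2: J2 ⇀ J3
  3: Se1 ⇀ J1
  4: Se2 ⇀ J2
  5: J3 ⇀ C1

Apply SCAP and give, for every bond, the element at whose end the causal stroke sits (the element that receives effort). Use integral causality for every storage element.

#3 stroke→J1  (Se1 (Se) sets effort on bond)
#4 stroke→J2  (Se2: effort source, stroke at far end)
#0 stroke→GY1  (J1: last free bond brings flow in)
#1 stroke→GY1  (GY1: gyrator matches bond 0)
#2 stroke→J2  (J2: bond 1 brought flow, rest push out)
#5 stroke→J3  (J3 needs exactly one e-in)

β0 stroke at GY1
β1 stroke at GY1
β2 stroke at J2
β3 stroke at J1
β4 stroke at J2
β5 stroke at J3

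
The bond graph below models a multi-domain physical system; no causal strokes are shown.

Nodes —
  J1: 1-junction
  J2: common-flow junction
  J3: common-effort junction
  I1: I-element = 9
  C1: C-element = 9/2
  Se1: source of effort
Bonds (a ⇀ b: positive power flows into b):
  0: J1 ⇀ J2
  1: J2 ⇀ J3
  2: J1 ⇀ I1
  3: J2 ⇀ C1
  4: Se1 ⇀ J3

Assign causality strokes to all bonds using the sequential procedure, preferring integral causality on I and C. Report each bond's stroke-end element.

#0 stroke at J1
#1 stroke at J2
#2 stroke at I1
#3 stroke at J2
#4 stroke at J3

b4 →J3  (Se1 (Se) sets effort on bond)
b1 →J2  (0-jn J3 has e-setter on 4)
b2 →I1  (I1 integral (f out))
b0 →J1  (1-jn J1 has f-setter on 2)
b3 →J2  (J2: bond 0 brought flow, rest push out)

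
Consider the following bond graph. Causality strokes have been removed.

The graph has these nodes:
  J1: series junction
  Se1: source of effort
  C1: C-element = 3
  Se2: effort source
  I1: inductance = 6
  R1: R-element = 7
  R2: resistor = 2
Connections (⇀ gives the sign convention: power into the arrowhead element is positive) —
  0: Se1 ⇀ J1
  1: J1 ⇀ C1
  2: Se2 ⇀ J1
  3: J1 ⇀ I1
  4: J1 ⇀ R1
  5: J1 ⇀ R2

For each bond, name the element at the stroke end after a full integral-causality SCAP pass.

b0 |J1  (Se1: effort source, stroke at far end)
b2 |J1  (source Se2 imposes e)
b1 |J1  (prefer integral on C1)
b3 |I1  (I1: I, integral causality)
b4 |J1  (J1 flow already set via bond 3)
b5 |J1  (J1 flow already set via bond 3)

b0 →J1
b1 →J1
b2 →J1
b3 →I1
b4 →J1
b5 →J1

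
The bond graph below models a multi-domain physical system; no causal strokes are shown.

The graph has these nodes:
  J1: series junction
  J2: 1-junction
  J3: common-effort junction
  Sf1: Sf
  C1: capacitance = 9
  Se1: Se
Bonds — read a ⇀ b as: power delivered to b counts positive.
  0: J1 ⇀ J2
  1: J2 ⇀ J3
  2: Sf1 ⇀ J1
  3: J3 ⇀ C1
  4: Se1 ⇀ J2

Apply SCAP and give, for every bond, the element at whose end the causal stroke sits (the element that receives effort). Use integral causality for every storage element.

b0 |J1
b1 |J2
b2 |Sf1
b3 |J3
b4 |J2

b2 →Sf1  (Sf1 (Sf) sets flow on bond)
b4 →J2  (Se1 (Se) sets effort on bond)
b0 →J1  (common-f at J1 fixed by 2)
b1 →J2  (J2: bond 0 brought flow, rest push out)
b3 →J3  (J3: last free bond brings effort in)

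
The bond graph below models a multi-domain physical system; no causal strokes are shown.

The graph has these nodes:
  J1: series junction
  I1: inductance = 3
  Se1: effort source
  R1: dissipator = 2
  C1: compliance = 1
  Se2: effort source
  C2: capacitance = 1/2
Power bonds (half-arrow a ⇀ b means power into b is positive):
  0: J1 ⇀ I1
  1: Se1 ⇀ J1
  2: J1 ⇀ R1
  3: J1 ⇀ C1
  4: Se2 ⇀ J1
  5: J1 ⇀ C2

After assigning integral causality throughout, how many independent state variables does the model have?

bond 1 stroke at J1  (Se1: effort source, stroke at far end)
bond 4 stroke at J1  (source Se2 imposes e)
bond 0 stroke at I1  (prefer integral on I1)
bond 2 stroke at J1  (J1 flow already set via bond 0)
bond 3 stroke at J1  (1-jn J1 has f-setter on 0)
bond 5 stroke at J1  (common-f at J1 fixed by 0)

3  (C1, C2, I1 all integral)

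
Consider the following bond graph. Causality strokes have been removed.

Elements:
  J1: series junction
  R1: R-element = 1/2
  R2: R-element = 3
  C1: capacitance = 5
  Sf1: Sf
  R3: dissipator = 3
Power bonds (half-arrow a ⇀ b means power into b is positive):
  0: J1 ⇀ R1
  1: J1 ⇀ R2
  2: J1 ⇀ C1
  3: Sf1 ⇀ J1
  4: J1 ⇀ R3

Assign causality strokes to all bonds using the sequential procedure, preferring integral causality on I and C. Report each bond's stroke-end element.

b0 |J1
b1 |J1
b2 |J1
b3 |Sf1
b4 |J1

#3 →Sf1  (Sf1 (Sf) sets flow on bond)
#0 →J1  (common-f at J1 fixed by 3)
#1 →J1  (J1 flow already set via bond 3)
#2 →J1  (J1 flow already set via bond 3)
#4 →J1  (J1: bond 3 brought flow, rest push out)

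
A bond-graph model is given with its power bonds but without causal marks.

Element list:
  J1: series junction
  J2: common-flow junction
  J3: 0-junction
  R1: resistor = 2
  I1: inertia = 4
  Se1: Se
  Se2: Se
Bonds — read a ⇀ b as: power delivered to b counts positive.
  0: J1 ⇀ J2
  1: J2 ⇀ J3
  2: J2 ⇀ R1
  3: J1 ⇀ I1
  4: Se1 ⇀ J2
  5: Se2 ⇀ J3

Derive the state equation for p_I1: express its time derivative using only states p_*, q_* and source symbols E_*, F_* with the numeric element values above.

b4 |J2  (Se1 fixes effort; stroke away)
b5 |J3  (source Se2 imposes e)
b1 |J2  (common-e at J3 fixed by 5)
b3 |I1  (I1 outputs flow p/I1)
b0 |J1  (common-f at J1 fixed by 3)
b2 |J2  (J2 flow already set via bond 0)

dp_I1/dt = E_Se1 - E_Se2 - p_I1/2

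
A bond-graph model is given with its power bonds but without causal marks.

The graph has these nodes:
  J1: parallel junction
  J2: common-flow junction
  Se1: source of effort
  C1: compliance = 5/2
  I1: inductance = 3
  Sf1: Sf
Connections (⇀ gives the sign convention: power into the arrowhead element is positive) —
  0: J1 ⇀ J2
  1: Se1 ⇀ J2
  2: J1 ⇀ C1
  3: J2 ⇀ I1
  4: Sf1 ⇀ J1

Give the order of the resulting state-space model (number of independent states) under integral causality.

#1 →J2  (Se1 fixes effort; stroke away)
#4 →Sf1  (Sf1: flow source, stroke at near end)
#2 →J1  (C1: C, integral causality)
#0 →J2  (J1 effort already set via bond 2)
#3 →I1  (J2 needs exactly one f-in)

2  (C1, I1 all integral)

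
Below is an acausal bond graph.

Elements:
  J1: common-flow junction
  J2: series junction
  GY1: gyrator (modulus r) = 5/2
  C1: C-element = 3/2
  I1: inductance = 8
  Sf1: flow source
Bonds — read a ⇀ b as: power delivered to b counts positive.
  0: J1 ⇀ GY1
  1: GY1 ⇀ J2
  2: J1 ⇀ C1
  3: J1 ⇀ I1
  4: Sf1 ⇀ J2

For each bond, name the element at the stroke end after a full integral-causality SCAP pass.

β0 stroke at J1
β1 stroke at J2
β2 stroke at J1
β3 stroke at I1
β4 stroke at Sf1

b4 →Sf1  (Sf1: flow source, stroke at near end)
b1 →J2  (J2: bond 4 brought flow, rest push out)
b0 →J1  (GY1 both-in/both-out from 1)
b2 →J1  (prefer integral on C1)
b3 →I1  (closing 1-jn rule on J1)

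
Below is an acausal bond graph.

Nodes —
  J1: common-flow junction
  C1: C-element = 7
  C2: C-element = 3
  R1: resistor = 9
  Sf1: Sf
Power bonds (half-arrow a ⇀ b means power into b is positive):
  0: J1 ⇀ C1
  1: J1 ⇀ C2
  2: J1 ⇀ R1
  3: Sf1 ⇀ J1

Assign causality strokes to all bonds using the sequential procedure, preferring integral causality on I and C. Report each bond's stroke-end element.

bond 0 stroke at J1
bond 1 stroke at J1
bond 2 stroke at J1
bond 3 stroke at Sf1

bond 3 →Sf1  (Sf1 fixes flow; stroke at Sf1)
bond 0 →J1  (common-f at J1 fixed by 3)
bond 1 →J1  (J1 flow already set via bond 3)
bond 2 →J1  (J1 flow already set via bond 3)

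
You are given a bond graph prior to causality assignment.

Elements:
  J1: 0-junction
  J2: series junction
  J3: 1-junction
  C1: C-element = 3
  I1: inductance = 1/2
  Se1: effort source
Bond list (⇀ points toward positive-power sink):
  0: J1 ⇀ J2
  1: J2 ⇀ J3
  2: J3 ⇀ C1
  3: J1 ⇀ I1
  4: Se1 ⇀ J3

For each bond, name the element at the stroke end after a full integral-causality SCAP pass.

bond 0 stroke at J1
bond 1 stroke at J2
bond 2 stroke at J3
bond 3 stroke at I1
bond 4 stroke at J3

β4 |J3  (Se1: effort source, stroke at far end)
β2 |J3  (C1 outputs effort q/C1)
β1 |J2  (J3: last free bond brings flow in)
β0 |J1  (J2 needs exactly one f-in)
β3 |I1  (common-e at J1 fixed by 0)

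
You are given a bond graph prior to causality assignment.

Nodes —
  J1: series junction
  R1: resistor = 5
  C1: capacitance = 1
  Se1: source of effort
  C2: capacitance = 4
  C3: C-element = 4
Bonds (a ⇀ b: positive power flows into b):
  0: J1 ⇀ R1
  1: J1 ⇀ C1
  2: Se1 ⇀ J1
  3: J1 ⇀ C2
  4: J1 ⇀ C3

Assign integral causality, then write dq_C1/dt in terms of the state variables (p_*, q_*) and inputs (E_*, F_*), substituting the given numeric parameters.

dq_C1/dt = E_Se1/5 - q_C1/5 - q_C2/20 - q_C3/20

b2 stroke→J1  (Se1 (Se) sets effort on bond)
b1 stroke→J1  (C1 integral (e out))
b3 stroke→J1  (C2: C, integral causality)
b4 stroke→J1  (prefer integral on C3)
b0 stroke→R1  (closing 1-jn rule on J1)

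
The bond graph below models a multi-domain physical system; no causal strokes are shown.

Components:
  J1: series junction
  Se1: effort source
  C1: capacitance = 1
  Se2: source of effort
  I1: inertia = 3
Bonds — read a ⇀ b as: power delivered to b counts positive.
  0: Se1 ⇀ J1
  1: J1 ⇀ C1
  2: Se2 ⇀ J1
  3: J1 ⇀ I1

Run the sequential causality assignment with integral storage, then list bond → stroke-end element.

b0 stroke→J1  (Se1: effort source, stroke at far end)
b2 stroke→J1  (Se2 (Se) sets effort on bond)
b1 stroke→J1  (C1 outputs effort q/C1)
b3 stroke→I1  (J1: last free bond brings flow in)

β0 |J1
β1 |J1
β2 |J1
β3 |I1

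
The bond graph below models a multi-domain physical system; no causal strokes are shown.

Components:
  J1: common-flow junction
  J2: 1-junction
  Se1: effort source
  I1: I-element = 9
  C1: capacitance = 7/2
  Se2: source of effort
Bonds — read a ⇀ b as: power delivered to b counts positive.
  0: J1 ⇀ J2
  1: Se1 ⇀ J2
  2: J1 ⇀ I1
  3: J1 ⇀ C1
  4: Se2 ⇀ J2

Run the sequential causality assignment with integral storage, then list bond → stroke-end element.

bond 0 |J1
bond 1 |J2
bond 2 |I1
bond 3 |J1
bond 4 |J2

#1 stroke at J2  (Se1 (Se) sets effort on bond)
#4 stroke at J2  (Se2: effort source, stroke at far end)
#0 stroke at J1  (closing 1-jn rule on J2)
#2 stroke at I1  (I1 outputs flow p/I1)
#3 stroke at J1  (J1: bond 2 brought flow, rest push out)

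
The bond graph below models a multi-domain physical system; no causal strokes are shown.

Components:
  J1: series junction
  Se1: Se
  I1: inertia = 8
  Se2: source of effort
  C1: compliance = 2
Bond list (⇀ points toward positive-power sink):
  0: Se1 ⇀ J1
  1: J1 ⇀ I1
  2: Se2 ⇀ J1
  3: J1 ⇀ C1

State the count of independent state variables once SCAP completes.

b0 stroke→J1  (Se1 (Se) sets effort on bond)
b2 stroke→J1  (Se2 fixes effort; stroke away)
b1 stroke→I1  (I1 outputs flow p/I1)
b3 stroke→J1  (1-jn J1 has f-setter on 1)

2  (C1, I1 all integral)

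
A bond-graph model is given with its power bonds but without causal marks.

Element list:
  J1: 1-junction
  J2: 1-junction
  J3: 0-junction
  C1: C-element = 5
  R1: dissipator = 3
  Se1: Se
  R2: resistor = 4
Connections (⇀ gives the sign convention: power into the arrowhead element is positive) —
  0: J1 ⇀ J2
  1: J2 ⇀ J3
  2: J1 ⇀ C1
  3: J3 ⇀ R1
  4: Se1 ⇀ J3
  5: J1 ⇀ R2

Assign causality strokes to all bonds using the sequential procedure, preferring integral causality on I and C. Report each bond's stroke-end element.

b0 stroke at J1
b1 stroke at J2
b2 stroke at J1
b3 stroke at R1
b4 stroke at J3
b5 stroke at R2

b4 stroke→J3  (Se1 (Se) sets effort on bond)
b1 stroke→J2  (J3: bond 4 brought effort, rest push out)
b3 stroke→R1  (common-e at J3 fixed by 4)
b0 stroke→J1  (only one flow-in slot at J2)
b2 stroke→J1  (C1 outputs effort q/C1)
b5 stroke→R2  (J1: last free bond brings flow in)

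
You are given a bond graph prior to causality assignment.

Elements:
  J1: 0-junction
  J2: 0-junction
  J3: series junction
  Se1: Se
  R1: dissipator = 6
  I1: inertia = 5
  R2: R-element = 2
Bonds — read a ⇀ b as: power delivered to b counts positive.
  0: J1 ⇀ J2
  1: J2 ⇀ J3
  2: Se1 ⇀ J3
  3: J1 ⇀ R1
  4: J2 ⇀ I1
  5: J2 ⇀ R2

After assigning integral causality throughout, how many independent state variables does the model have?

1  (I1 all integral)

#2 |J3  (Se1 fixes effort; stroke away)
#1 |J2  (J3: last free bond brings flow in)
#0 |J1  (0-jn J2 has e-setter on 1)
#4 |I1  (J2: bond 1 brought effort, rest push out)
#5 |R2  (common-e at J2 fixed by 1)
#3 |R1  (J1: bond 0 brought effort, rest push out)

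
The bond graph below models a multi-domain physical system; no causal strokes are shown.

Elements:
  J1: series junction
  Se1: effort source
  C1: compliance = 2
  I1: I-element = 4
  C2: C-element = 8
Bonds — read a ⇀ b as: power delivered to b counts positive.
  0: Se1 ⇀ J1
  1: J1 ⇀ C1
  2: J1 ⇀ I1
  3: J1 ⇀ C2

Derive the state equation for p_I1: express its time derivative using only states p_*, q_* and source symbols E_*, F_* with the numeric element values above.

#0 stroke→J1  (Se1: effort source, stroke at far end)
#1 stroke→J1  (C1: C, integral causality)
#2 stroke→I1  (prefer integral on I1)
#3 stroke→J1  (1-jn J1 has f-setter on 2)

dp_I1/dt = E_Se1 - q_C1/2 - q_C2/8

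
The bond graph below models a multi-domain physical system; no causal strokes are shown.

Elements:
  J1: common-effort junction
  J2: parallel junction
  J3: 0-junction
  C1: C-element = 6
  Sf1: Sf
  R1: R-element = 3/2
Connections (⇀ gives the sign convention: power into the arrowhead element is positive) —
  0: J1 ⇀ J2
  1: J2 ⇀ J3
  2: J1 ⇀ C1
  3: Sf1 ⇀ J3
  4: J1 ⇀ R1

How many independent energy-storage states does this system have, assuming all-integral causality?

β3 |Sf1  (source Sf1 imposes f)
β1 |J3  (J3: last free bond brings effort in)
β0 |J2  (J2 needs exactly one e-in)
β2 |J1  (C1 outputs effort q/C1)
β4 |R1  (0-jn J1 has e-setter on 2)

1  (C1 all integral)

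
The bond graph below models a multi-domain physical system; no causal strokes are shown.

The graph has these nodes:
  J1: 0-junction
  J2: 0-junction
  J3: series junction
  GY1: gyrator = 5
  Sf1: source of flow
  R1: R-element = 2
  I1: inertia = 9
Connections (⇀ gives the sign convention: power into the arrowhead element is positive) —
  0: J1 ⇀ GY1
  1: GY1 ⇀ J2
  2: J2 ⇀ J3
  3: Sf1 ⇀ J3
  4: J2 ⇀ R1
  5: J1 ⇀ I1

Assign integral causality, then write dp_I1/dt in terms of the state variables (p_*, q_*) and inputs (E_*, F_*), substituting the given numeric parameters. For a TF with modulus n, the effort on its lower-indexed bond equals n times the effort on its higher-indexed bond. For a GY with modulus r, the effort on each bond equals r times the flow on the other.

bond 3 |Sf1  (Sf1: flow source, stroke at near end)
bond 2 |J3  (1-jn J3 has f-setter on 3)
bond 5 |I1  (prefer integral on I1)
bond 0 |J1  (J1: last free bond brings effort in)
bond 1 |J2  (GY1 both-in/both-out from 0)
bond 4 |R1  (common-e at J2 fixed by 1)

dp_I1/dt = 5*F_Sf1 - 25*p_I1/18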